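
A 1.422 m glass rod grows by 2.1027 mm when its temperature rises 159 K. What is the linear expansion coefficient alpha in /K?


Rearrange dL = alpha * L0 * dT for alpha:
  alpha = dL / (L0 * dT)
  alpha = (2.1027 / 1000) / (1.422 * 159) = 0.0000093 /K = 9.3 x 10^-6 /K

9.3 x 10^-6 /K


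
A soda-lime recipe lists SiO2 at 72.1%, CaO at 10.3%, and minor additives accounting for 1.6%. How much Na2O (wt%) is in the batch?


Pieces sum to 100%:
  Na2O = 100 - (SiO2 + CaO + others)
  Na2O = 100 - (72.1 + 10.3 + 1.6) = 16.0%

16.0%


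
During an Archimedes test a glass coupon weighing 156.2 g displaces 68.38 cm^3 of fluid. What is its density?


Use the definition of density:
  rho = mass / volume
  rho = 156.2 / 68.38 = 2.284 g/cm^3

2.284 g/cm^3


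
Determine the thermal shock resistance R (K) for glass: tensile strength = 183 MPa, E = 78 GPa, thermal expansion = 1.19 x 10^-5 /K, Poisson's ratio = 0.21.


Thermal shock resistance: R = sigma * (1 - nu) / (E * alpha)
  Numerator = 183 * (1 - 0.21) = 144.57
  Denominator = 78 * 1000 * (1.19 x 10^-5) = 0.9282
  R = 144.57 / 0.9282 = 155.8 K

155.8 K


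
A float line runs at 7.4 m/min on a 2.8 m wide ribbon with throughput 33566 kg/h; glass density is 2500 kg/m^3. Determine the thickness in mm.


Ribbon cross-section from mass balance:
  Volume rate = throughput / density = 33566 / 2500 = 13.4264 m^3/h
  thickness = volume rate / (speed * 60 * width), i.e.
  thickness = throughput / (60 * speed * width * density) * 1000
  thickness = 33566 / (60 * 7.4 * 2.8 * 2500) * 1000 = 10.8 mm

10.8 mm


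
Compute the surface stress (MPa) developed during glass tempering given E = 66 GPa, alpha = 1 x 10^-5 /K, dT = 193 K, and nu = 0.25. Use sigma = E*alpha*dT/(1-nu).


Tempering stress: sigma = E * alpha * dT / (1 - nu)
  E (MPa) = 66 * 1000 = 66000
  Numerator = 66000 * (1 x 10^-5) * 193 = 127.38
  Denominator = 1 - 0.25 = 0.75
  sigma = 127.38 / 0.75 = 169.8 MPa

169.8 MPa


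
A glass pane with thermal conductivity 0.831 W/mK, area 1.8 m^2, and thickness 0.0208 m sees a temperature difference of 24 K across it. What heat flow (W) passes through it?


Fourier's law: Q = k * A * dT / t
  Q = 0.831 * 1.8 * 24 / 0.0208
  Q = 35.8992 / 0.0208 = 1725.9 W

1725.9 W


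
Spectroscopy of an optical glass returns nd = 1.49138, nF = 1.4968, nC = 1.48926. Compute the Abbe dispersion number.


Abbe number formula: Vd = (nd - 1) / (nF - nC)
  nd - 1 = 1.49138 - 1 = 0.49138
  nF - nC = 1.4968 - 1.48926 = 0.00754
  Vd = 0.49138 / 0.00754 = 65.17

65.17


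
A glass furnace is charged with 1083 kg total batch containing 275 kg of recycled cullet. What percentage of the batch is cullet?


Cullet ratio = (cullet mass / total batch mass) * 100
  Ratio = 275 / 1083 * 100 = 25.39%

25.39%


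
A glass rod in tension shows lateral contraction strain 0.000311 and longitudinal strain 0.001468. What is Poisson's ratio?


Poisson's ratio: nu = lateral strain / axial strain
  nu = 0.000311 / 0.001468 = 0.2119

0.2119


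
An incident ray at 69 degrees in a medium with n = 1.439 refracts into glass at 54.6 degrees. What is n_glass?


Apply Snell's law: n1 * sin(theta1) = n2 * sin(theta2)
  n2 = n1 * sin(theta1) / sin(theta2)
  sin(69) = 0.93358
  sin(54.6) = 0.815128
  n2 = 1.439 * 0.93358 / 0.815128 = 1.6481

1.6481


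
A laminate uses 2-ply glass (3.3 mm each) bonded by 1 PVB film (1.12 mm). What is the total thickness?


Total thickness = glass contribution + PVB contribution
  Glass: 2 * 3.3 = 6.6 mm
  PVB: 1 * 1.12 = 1.12 mm
  Total = 6.6 + 1.12 = 7.72 mm

7.72 mm


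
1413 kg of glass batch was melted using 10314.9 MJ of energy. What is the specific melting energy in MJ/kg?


Rearrange E = m * s for s:
  s = E / m
  s = 10314.9 / 1413 = 7.3 MJ/kg

7.3 MJ/kg


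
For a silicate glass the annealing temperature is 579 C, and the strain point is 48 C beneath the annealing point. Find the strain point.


Strain point = annealing point - difference:
  T_strain = 579 - 48 = 531 C

531 C


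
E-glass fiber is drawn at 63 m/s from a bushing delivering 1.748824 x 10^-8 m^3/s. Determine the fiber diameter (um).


Cross-sectional area from continuity:
  A = Q / v = 1.748824 x 10^-8 / 63 = 2.775911 x 10^-10 m^2
Diameter from circular cross-section:
  d = sqrt(4A / pi) * 10^6 (m -> um)
  d = sqrt(4 * 2.775911 x 10^-10 / pi) * 10^6 = 18.8 um

18.8 um


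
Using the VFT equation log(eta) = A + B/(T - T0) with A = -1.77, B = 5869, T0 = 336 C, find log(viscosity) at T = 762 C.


VFT equation: log(eta) = A + B / (T - T0)
  T - T0 = 762 - 336 = 426
  B / (T - T0) = 5869 / 426 = 13.777
  log(eta) = -1.77 + 13.777 = 12.007

12.007


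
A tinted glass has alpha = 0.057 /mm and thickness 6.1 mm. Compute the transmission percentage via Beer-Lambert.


Beer-Lambert law: T = exp(-alpha * thickness)
  exponent = -0.057 * 6.1 = -0.3477
  T = exp(-0.3477) = 0.7063
  Percentage = 0.7063 * 100 = 70.63%

70.63%


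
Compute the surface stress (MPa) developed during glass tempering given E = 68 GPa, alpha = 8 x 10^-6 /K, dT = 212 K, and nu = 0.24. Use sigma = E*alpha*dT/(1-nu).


Tempering stress: sigma = E * alpha * dT / (1 - nu)
  E (MPa) = 68 * 1000 = 68000
  Numerator = 68000 * (8 x 10^-6) * 212 = 115.328
  Denominator = 1 - 0.24 = 0.76
  sigma = 115.328 / 0.76 = 151.7 MPa

151.7 MPa


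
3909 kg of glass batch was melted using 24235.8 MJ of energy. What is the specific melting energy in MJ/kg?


Rearrange E = m * s for s:
  s = E / m
  s = 24235.8 / 3909 = 6.2 MJ/kg

6.2 MJ/kg


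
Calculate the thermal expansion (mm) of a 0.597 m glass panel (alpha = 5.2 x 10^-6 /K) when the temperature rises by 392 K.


Thermal expansion formula: dL = alpha * L0 * dT
  dL = (5.2 x 10^-6) * 0.597 * 392 = 0.00121692 m
Convert to mm: 0.00121692 * 1000 = 1.2169 mm

1.2169 mm


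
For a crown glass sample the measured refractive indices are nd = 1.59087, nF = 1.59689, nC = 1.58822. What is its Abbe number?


Abbe number formula: Vd = (nd - 1) / (nF - nC)
  nd - 1 = 1.59087 - 1 = 0.59087
  nF - nC = 1.59689 - 1.58822 = 0.00867
  Vd = 0.59087 / 0.00867 = 68.15

68.15


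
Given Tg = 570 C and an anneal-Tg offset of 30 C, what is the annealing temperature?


The annealing temperature is Tg plus the offset:
  T_anneal = 570 + 30 = 600 C

600 C


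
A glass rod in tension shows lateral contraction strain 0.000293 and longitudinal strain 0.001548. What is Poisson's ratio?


Poisson's ratio: nu = lateral strain / axial strain
  nu = 0.000293 / 0.001548 = 0.1893

0.1893


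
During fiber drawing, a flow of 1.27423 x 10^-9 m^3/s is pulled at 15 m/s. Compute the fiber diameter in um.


Cross-sectional area from continuity:
  A = Q / v = 1.27423 x 10^-9 / 15 = 8.494867 x 10^-11 m^2
Diameter from circular cross-section:
  d = sqrt(4A / pi) * 10^6 (m -> um)
  d = sqrt(4 * 8.494867 x 10^-11 / pi) * 10^6 = 10.4 um

10.4 um


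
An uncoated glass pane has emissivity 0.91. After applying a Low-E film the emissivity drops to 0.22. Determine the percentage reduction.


Percentage reduction = (1 - coated/uncoated) * 100
  Ratio = 0.22 / 0.91 = 0.2418
  Reduction = (1 - 0.2418) * 100 = 75.8%

75.8%


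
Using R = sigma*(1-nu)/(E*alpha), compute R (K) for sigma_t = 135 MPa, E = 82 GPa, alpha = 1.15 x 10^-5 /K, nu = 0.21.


Thermal shock resistance: R = sigma * (1 - nu) / (E * alpha)
  Numerator = 135 * (1 - 0.21) = 106.65
  Denominator = 82 * 1000 * (1.15 x 10^-5) = 0.943
  R = 106.65 / 0.943 = 113.1 K

113.1 K


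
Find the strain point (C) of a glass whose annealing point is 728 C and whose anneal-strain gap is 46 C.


Strain point = annealing point - difference:
  T_strain = 728 - 46 = 682 C

682 C


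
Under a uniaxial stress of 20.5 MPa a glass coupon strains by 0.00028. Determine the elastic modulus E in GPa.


Young's modulus: E = stress / strain
  E = 20.5 MPa / 0.00028 = 73214.29 MPa
Convert to GPa: 73214.29 / 1000 = 73.21 GPa

73.21 GPa


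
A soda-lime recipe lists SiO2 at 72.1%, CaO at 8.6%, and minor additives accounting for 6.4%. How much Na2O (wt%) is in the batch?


Pieces sum to 100%:
  Na2O = 100 - (SiO2 + CaO + others)
  Na2O = 100 - (72.1 + 8.6 + 6.4) = 12.9%

12.9%


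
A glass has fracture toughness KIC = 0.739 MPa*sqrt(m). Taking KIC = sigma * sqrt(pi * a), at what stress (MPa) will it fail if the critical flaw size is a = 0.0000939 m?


Rearrange KIC = sigma * sqrt(pi * a):
  sigma = KIC / sqrt(pi * a)
  sqrt(pi * 0.0000939) = 0.017175
  sigma = 0.739 / 0.017175 = 43.03 MPa

43.03 MPa


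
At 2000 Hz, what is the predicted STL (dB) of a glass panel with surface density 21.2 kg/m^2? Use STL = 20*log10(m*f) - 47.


Mass law: STL = 20 * log10(m * f) - 47
  m * f = 21.2 * 2000 = 42400
  log10(42400) = 4.62737
  STL = 20 * 4.62737 - 47 = 92.5474 - 47 = 45.5 dB

45.5 dB


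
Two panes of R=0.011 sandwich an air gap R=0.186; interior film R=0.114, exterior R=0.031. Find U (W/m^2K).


Total thermal resistance (series):
  R_total = R_in + R_glass + R_air + R_glass + R_out
  R_total = 0.114 + 0.011 + 0.186 + 0.011 + 0.031 = 0.353 m^2K/W
U-value = 1 / R_total = 1 / 0.353 = 2.833 W/m^2K

2.833 W/m^2K


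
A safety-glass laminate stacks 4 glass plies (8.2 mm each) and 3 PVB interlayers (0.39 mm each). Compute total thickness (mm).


Total thickness = glass contribution + PVB contribution
  Glass: 4 * 8.2 = 32.8 mm
  PVB: 3 * 0.39 = 1.17 mm
  Total = 32.8 + 1.17 = 33.97 mm

33.97 mm


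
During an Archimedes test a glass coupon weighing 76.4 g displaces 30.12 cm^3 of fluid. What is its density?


Use the definition of density:
  rho = mass / volume
  rho = 76.4 / 30.12 = 2.537 g/cm^3

2.537 g/cm^3


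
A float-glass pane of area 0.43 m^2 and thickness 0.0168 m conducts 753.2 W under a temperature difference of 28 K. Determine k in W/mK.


Fourier's law rearranged: k = Q * t / (A * dT)
  Numerator = 753.2 * 0.0168 = 12.65376
  Denominator = 0.43 * 28 = 12.04
  k = 12.65376 / 12.04 = 1.051 W/mK

1.051 W/mK


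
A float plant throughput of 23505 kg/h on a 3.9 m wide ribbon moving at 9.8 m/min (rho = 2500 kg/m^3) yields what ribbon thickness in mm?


Ribbon cross-section from mass balance:
  Volume rate = throughput / density = 23505 / 2500 = 9.402 m^3/h
  thickness = volume rate / (speed * 60 * width), i.e.
  thickness = throughput / (60 * speed * width * density) * 1000
  thickness = 23505 / (60 * 9.8 * 3.9 * 2500) * 1000 = 4.1 mm

4.1 mm


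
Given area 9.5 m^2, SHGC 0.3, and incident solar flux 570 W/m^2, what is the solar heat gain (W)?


Solar heat gain: Q = Area * SHGC * Irradiance
  Q = 9.5 * 0.3 * 570 = 1624.5 W

1624.5 W


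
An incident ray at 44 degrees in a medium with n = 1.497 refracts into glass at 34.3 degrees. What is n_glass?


Apply Snell's law: n1 * sin(theta1) = n2 * sin(theta2)
  n2 = n1 * sin(theta1) / sin(theta2)
  sin(44) = 0.694658
  sin(34.3) = 0.563526
  n2 = 1.497 * 0.694658 / 0.563526 = 1.8454

1.8454


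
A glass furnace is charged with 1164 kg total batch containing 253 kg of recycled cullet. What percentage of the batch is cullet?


Cullet ratio = (cullet mass / total batch mass) * 100
  Ratio = 253 / 1164 * 100 = 21.74%

21.74%


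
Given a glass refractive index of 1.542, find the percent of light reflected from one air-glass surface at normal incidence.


Fresnel reflectance at normal incidence:
  R = ((n - 1)/(n + 1))^2
  (n - 1)/(n + 1) = (1.542 - 1)/(1.542 + 1) = 0.213218
  R = 0.213218^2 = 0.0454619
  R(%) = 0.0454619 * 100 = 4.546%

4.546%


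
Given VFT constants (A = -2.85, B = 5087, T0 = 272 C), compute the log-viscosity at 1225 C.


VFT equation: log(eta) = A + B / (T - T0)
  T - T0 = 1225 - 272 = 953
  B / (T - T0) = 5087 / 953 = 5.338
  log(eta) = -2.85 + 5.338 = 2.488

2.488


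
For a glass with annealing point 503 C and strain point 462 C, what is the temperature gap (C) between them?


Gap = T_anneal - T_strain:
  gap = 503 - 462 = 41 C

41 C


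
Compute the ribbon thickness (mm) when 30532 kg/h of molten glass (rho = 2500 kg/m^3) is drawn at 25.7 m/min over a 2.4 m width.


Ribbon cross-section from mass balance:
  Volume rate = throughput / density = 30532 / 2500 = 12.2128 m^3/h
  thickness = volume rate / (speed * 60 * width), i.e.
  thickness = throughput / (60 * speed * width * density) * 1000
  thickness = 30532 / (60 * 25.7 * 2.4 * 2500) * 1000 = 3.3 mm

3.3 mm


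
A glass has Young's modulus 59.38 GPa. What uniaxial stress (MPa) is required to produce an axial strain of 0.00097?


Rearrange E = sigma / epsilon:
  sigma = E * epsilon
  E (MPa) = 59.38 * 1000 = 59380
  sigma = 59380 * 0.00097 = 57.6 MPa

57.6 MPa


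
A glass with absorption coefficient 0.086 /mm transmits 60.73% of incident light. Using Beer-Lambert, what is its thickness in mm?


Rearrange T = exp(-alpha * thickness):
  thickness = -ln(T) / alpha
  T = 60.73/100 = 0.6073
  ln(T) = -0.49873
  -ln(T) = 0.49873
  thickness = 0.49873 / 0.086 = 5.8 mm

5.8 mm


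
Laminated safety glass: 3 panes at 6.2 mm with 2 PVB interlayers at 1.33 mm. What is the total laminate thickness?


Total thickness = glass contribution + PVB contribution
  Glass: 3 * 6.2 = 18.6 mm
  PVB: 2 * 1.33 = 2.66 mm
  Total = 18.6 + 2.66 = 21.26 mm

21.26 mm


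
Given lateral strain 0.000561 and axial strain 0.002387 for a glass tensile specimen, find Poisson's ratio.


Poisson's ratio: nu = lateral strain / axial strain
  nu = 0.000561 / 0.002387 = 0.235

0.235


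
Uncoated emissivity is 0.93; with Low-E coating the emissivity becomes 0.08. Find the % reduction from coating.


Percentage reduction = (1 - coated/uncoated) * 100
  Ratio = 0.08 / 0.93 = 0.086
  Reduction = (1 - 0.086) * 100 = 91.4%

91.4%


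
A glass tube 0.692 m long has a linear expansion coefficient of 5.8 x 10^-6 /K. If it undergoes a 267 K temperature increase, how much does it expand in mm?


Thermal expansion formula: dL = alpha * L0 * dT
  dL = (5.8 x 10^-6) * 0.692 * 267 = 0.00107163 m
Convert to mm: 0.00107163 * 1000 = 1.0716 mm

1.0716 mm


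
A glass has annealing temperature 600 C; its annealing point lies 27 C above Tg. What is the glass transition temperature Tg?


Rearrange T_anneal = Tg + offset for Tg:
  Tg = T_anneal - offset = 600 - 27 = 573 C

573 C


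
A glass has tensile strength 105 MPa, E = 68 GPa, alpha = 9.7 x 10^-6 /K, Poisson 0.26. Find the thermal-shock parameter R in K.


Thermal shock resistance: R = sigma * (1 - nu) / (E * alpha)
  Numerator = 105 * (1 - 0.26) = 77.7
  Denominator = 68 * 1000 * (9.7 x 10^-6) = 0.6596
  R = 77.7 / 0.6596 = 117.8 K

117.8 K


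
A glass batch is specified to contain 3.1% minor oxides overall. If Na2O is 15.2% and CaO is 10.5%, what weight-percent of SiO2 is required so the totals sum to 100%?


Known pieces sum to 100%:
  SiO2 = 100 - (others + Na2O + CaO)
  SiO2 = 100 - (3.1 + 15.2 + 10.5) = 71.2%

71.2%


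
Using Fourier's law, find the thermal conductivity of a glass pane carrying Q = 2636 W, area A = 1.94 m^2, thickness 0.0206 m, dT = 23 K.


Fourier's law rearranged: k = Q * t / (A * dT)
  Numerator = 2636 * 0.0206 = 54.3016
  Denominator = 1.94 * 23 = 44.62
  k = 54.3016 / 44.62 = 1.217 W/mK

1.217 W/mK


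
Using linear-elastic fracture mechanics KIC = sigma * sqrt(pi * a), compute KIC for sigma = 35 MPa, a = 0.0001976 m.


Fracture toughness: KIC = sigma * sqrt(pi * a)
  pi * a = pi * 0.0001976 = 0.000620779
  sqrt(pi * a) = 0.024915
  KIC = 35 * 0.024915 = 0.872 MPa*sqrt(m)

0.872 MPa*sqrt(m)


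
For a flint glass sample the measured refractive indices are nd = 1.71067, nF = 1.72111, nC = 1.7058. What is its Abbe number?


Abbe number formula: Vd = (nd - 1) / (nF - nC)
  nd - 1 = 1.71067 - 1 = 0.71067
  nF - nC = 1.72111 - 1.7058 = 0.01531
  Vd = 0.71067 / 0.01531 = 46.42

46.42


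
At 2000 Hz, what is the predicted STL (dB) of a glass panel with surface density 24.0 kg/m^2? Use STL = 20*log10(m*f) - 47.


Mass law: STL = 20 * log10(m * f) - 47
  m * f = 24.0 * 2000 = 48000
  log10(48000) = 4.68124
  STL = 20 * 4.68124 - 47 = 93.6248 - 47 = 46.6 dB

46.6 dB


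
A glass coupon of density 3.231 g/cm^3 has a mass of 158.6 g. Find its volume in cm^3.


Rearrange rho = m / V:
  V = m / rho
  V = 158.6 / 3.231 = 49.087 cm^3

49.087 cm^3


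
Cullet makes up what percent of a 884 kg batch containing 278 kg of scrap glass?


Cullet ratio = (cullet mass / total batch mass) * 100
  Ratio = 278 / 884 * 100 = 31.45%

31.45%


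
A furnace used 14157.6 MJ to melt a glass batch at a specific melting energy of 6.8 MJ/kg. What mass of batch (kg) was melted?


Rearrange E = m * s for m:
  m = E / s
  m = 14157.6 / 6.8 = 2082.0 kg

2082.0 kg


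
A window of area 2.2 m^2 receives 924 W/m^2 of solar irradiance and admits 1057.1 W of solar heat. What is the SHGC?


Rearrange Q = Area * SHGC * Irradiance:
  SHGC = Q / (Area * Irradiance)
  SHGC = 1057.1 / (2.2 * 924) = 0.52

0.52


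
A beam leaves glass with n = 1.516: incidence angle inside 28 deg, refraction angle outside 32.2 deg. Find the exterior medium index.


Apply Snell's law: n1 * sin(theta1) = n2 * sin(theta2)
  n2 = n1 * sin(theta1) / sin(theta2)
  sin(28) = 0.469472
  sin(32.2) = 0.532876
  n2 = 1.516 * 0.469472 / 0.532876 = 1.3356

1.3356


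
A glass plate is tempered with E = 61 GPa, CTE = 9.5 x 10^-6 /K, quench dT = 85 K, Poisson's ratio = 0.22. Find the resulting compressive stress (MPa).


Tempering stress: sigma = E * alpha * dT / (1 - nu)
  E (MPa) = 61 * 1000 = 61000
  Numerator = 61000 * (9.5 x 10^-6) * 85 = 49.2575
  Denominator = 1 - 0.22 = 0.78
  sigma = 49.2575 / 0.78 = 63.2 MPa

63.2 MPa


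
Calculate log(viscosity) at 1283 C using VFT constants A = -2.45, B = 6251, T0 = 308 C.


VFT equation: log(eta) = A + B / (T - T0)
  T - T0 = 1283 - 308 = 975
  B / (T - T0) = 6251 / 975 = 6.411
  log(eta) = -2.45 + 6.411 = 3.961

3.961


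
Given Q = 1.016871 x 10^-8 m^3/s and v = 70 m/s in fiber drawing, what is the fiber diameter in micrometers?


Cross-sectional area from continuity:
  A = Q / v = 1.016871 x 10^-8 / 70 = 1.452673 x 10^-10 m^2
Diameter from circular cross-section:
  d = sqrt(4A / pi) * 10^6 (m -> um)
  d = sqrt(4 * 1.452673 x 10^-10 / pi) * 10^6 = 13.6 um

13.6 um


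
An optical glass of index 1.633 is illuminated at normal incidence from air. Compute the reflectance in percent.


Fresnel reflectance at normal incidence:
  R = ((n - 1)/(n + 1))^2
  (n - 1)/(n + 1) = (1.633 - 1)/(1.633 + 1) = 0.24041
  R = 0.24041^2 = 0.057797
  R(%) = 0.057797 * 100 = 5.78%

5.78%


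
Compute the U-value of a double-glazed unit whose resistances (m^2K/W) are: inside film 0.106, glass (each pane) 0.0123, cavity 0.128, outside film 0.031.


Total thermal resistance (series):
  R_total = R_in + R_glass + R_air + R_glass + R_out
  R_total = 0.106 + 0.0123 + 0.128 + 0.0123 + 0.031 = 0.2896 m^2K/W
U-value = 1 / R_total = 1 / 0.2896 = 3.453 W/m^2K

3.453 W/m^2K


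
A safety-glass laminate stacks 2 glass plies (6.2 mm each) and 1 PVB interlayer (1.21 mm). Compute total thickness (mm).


Total thickness = glass contribution + PVB contribution
  Glass: 2 * 6.2 = 12.4 mm
  PVB: 1 * 1.21 = 1.21 mm
  Total = 12.4 + 1.21 = 13.61 mm

13.61 mm


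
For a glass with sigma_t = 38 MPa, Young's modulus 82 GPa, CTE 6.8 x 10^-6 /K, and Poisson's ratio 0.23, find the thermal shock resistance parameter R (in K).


Thermal shock resistance: R = sigma * (1 - nu) / (E * alpha)
  Numerator = 38 * (1 - 0.23) = 29.26
  Denominator = 82 * 1000 * (6.8 x 10^-6) = 0.5576
  R = 29.26 / 0.5576 = 52.5 K

52.5 K


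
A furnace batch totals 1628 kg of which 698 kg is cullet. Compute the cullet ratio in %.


Cullet ratio = (cullet mass / total batch mass) * 100
  Ratio = 698 / 1628 * 100 = 42.87%

42.87%


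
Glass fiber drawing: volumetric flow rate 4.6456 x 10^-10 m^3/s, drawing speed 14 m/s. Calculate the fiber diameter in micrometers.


Cross-sectional area from continuity:
  A = Q / v = 4.6456 x 10^-10 / 14 = 3.318286 x 10^-11 m^2
Diameter from circular cross-section:
  d = sqrt(4A / pi) * 10^6 (m -> um)
  d = sqrt(4 * 3.318286 x 10^-11 / pi) * 10^6 = 6.5 um

6.5 um


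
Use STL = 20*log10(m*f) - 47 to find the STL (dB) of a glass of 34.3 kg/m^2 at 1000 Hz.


Mass law: STL = 20 * log10(m * f) - 47
  m * f = 34.3 * 1000 = 34300
  log10(34300) = 4.53529
  STL = 20 * 4.53529 - 47 = 90.7058 - 47 = 43.7 dB

43.7 dB


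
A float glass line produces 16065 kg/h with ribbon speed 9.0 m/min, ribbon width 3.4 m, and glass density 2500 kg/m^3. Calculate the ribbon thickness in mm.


Ribbon cross-section from mass balance:
  Volume rate = throughput / density = 16065 / 2500 = 6.426 m^3/h
  thickness = volume rate / (speed * 60 * width), i.e.
  thickness = throughput / (60 * speed * width * density) * 1000
  thickness = 16065 / (60 * 9.0 * 3.4 * 2500) * 1000 = 3.5 mm

3.5 mm


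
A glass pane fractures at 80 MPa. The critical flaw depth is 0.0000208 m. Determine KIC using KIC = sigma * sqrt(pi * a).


Fracture toughness: KIC = sigma * sqrt(pi * a)
  pi * a = pi * 0.0000208 = 0.000065345
  sqrt(pi * a) = 0.008084
  KIC = 80 * 0.008084 = 0.647 MPa*sqrt(m)

0.647 MPa*sqrt(m)


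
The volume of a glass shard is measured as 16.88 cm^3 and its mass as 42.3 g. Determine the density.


Use the definition of density:
  rho = mass / volume
  rho = 42.3 / 16.88 = 2.506 g/cm^3

2.506 g/cm^3


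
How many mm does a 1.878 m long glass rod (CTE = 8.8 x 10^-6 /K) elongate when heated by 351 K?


Thermal expansion formula: dL = alpha * L0 * dT
  dL = (8.8 x 10^-6) * 1.878 * 351 = 0.00580077 m
Convert to mm: 0.00580077 * 1000 = 5.8008 mm

5.8008 mm


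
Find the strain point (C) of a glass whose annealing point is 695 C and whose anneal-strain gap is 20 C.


Strain point = annealing point - difference:
  T_strain = 695 - 20 = 675 C

675 C


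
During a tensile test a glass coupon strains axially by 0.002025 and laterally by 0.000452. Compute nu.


Poisson's ratio: nu = lateral strain / axial strain
  nu = 0.000452 / 0.002025 = 0.2232

0.2232


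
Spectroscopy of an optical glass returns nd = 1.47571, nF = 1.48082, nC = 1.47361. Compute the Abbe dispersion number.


Abbe number formula: Vd = (nd - 1) / (nF - nC)
  nd - 1 = 1.47571 - 1 = 0.47571
  nF - nC = 1.48082 - 1.47361 = 0.00721
  Vd = 0.47571 / 0.00721 = 65.98

65.98


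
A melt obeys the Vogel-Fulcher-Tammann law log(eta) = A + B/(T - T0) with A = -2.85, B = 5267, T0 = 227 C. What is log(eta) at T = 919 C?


VFT equation: log(eta) = A + B / (T - T0)
  T - T0 = 919 - 227 = 692
  B / (T - T0) = 5267 / 692 = 7.611
  log(eta) = -2.85 + 7.611 = 4.761

4.761


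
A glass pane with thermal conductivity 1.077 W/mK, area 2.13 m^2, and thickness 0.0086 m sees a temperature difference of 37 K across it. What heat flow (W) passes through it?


Fourier's law: Q = k * A * dT / t
  Q = 1.077 * 2.13 * 37 / 0.0086
  Q = 84.87837 / 0.0086 = 9869.6 W

9869.6 W


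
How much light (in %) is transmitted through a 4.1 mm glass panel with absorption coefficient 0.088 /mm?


Beer-Lambert law: T = exp(-alpha * thickness)
  exponent = -0.088 * 4.1 = -0.3608
  T = exp(-0.3608) = 0.6971
  Percentage = 0.6971 * 100 = 69.71%

69.71%


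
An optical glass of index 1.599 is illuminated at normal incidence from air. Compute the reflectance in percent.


Fresnel reflectance at normal incidence:
  R = ((n - 1)/(n + 1))^2
  (n - 1)/(n + 1) = (1.599 - 1)/(1.599 + 1) = 0.230473
  R = 0.230473^2 = 0.0531178
  R(%) = 0.0531178 * 100 = 5.312%

5.312%


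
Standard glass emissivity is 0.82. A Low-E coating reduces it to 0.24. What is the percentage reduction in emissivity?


Percentage reduction = (1 - coated/uncoated) * 100
  Ratio = 0.24 / 0.82 = 0.2927
  Reduction = (1 - 0.2927) * 100 = 70.7%

70.7%


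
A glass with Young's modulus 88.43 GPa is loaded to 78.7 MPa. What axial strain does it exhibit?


Rearrange E = sigma / epsilon:
  epsilon = sigma / E
  E (MPa) = 88.43 * 1000 = 88430
  epsilon = 78.7 / 88430 = 0.00089

0.00089


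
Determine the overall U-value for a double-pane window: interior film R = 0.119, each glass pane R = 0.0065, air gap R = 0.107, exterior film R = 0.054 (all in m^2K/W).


Total thermal resistance (series):
  R_total = R_in + R_glass + R_air + R_glass + R_out
  R_total = 0.119 + 0.0065 + 0.107 + 0.0065 + 0.054 = 0.293 m^2K/W
U-value = 1 / R_total = 1 / 0.293 = 3.413 W/m^2K

3.413 W/m^2K


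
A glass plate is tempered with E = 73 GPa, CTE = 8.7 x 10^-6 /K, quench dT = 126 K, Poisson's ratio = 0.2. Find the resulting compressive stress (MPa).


Tempering stress: sigma = E * alpha * dT / (1 - nu)
  E (MPa) = 73 * 1000 = 73000
  Numerator = 73000 * (8.7 x 10^-6) * 126 = 80.0226
  Denominator = 1 - 0.2 = 0.8
  sigma = 80.0226 / 0.8 = 100.0 MPa

100.0 MPa


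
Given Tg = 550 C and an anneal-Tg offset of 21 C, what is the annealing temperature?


The annealing temperature is Tg plus the offset:
  T_anneal = 550 + 21 = 571 C

571 C


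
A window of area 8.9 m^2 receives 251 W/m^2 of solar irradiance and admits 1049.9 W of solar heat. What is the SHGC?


Rearrange Q = Area * SHGC * Irradiance:
  SHGC = Q / (Area * Irradiance)
  SHGC = 1049.9 / (8.9 * 251) = 0.47

0.47


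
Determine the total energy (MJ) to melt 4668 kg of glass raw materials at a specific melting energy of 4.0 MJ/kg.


Total energy = mass * specific energy
  E = 4668 * 4.0 = 18672 MJ

18672 MJ


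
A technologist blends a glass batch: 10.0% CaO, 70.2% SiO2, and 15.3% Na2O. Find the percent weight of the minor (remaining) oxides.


Sum the three major oxides:
  SiO2 + Na2O + CaO = 70.2 + 15.3 + 10.0 = 95.5%
Subtract from 100%:
  Others = 100 - 95.5 = 4.5%

4.5%


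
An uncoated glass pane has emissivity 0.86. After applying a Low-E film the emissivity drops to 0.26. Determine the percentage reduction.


Percentage reduction = (1 - coated/uncoated) * 100
  Ratio = 0.26 / 0.86 = 0.3023
  Reduction = (1 - 0.3023) * 100 = 69.8%

69.8%


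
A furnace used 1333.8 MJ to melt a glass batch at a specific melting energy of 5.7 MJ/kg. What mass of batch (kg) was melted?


Rearrange E = m * s for m:
  m = E / s
  m = 1333.8 / 5.7 = 234.0 kg

234.0 kg


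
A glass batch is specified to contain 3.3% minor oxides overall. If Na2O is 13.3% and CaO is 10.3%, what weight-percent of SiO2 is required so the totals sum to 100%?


Known pieces sum to 100%:
  SiO2 = 100 - (others + Na2O + CaO)
  SiO2 = 100 - (3.3 + 13.3 + 10.3) = 73.1%

73.1%


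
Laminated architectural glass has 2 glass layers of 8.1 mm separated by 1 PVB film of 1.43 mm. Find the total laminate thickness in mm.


Total thickness = glass contribution + PVB contribution
  Glass: 2 * 8.1 = 16.2 mm
  PVB: 1 * 1.43 = 1.43 mm
  Total = 16.2 + 1.43 = 17.63 mm

17.63 mm


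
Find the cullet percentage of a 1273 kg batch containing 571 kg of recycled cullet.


Cullet ratio = (cullet mass / total batch mass) * 100
  Ratio = 571 / 1273 * 100 = 44.85%

44.85%


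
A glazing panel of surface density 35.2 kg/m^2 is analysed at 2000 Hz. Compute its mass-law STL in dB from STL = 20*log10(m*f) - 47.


Mass law: STL = 20 * log10(m * f) - 47
  m * f = 35.2 * 2000 = 70400
  log10(70400) = 4.84757
  STL = 20 * 4.84757 - 47 = 96.9514 - 47 = 50.0 dB

50.0 dB


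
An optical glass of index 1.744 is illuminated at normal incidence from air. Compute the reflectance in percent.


Fresnel reflectance at normal incidence:
  R = ((n - 1)/(n + 1))^2
  (n - 1)/(n + 1) = (1.744 - 1)/(1.744 + 1) = 0.271137
  R = 0.271137^2 = 0.0735153
  R(%) = 0.0735153 * 100 = 7.352%

7.352%


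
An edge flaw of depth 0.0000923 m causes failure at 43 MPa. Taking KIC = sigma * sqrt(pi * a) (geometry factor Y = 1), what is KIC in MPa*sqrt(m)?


Fracture toughness: KIC = sigma * sqrt(pi * a)
  pi * a = pi * 0.0000923 = 0.000289969
  sqrt(pi * a) = 0.017028
  KIC = 43 * 0.017028 = 0.732 MPa*sqrt(m)

0.732 MPa*sqrt(m)


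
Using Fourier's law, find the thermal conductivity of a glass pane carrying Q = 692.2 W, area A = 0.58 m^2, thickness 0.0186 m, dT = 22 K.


Fourier's law rearranged: k = Q * t / (A * dT)
  Numerator = 692.2 * 0.0186 = 12.87492
  Denominator = 0.58 * 22 = 12.76
  k = 12.87492 / 12.76 = 1.009 W/mK

1.009 W/mK


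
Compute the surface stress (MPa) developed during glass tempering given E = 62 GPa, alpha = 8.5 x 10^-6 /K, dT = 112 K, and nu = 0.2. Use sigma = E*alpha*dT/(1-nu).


Tempering stress: sigma = E * alpha * dT / (1 - nu)
  E (MPa) = 62 * 1000 = 62000
  Numerator = 62000 * (8.5 x 10^-6) * 112 = 59.024
  Denominator = 1 - 0.2 = 0.8
  sigma = 59.024 / 0.8 = 73.8 MPa

73.8 MPa


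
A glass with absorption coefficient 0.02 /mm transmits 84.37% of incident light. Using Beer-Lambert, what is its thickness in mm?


Rearrange T = exp(-alpha * thickness):
  thickness = -ln(T) / alpha
  T = 84.37/100 = 0.8437
  ln(T) = -0.16996
  -ln(T) = 0.16996
  thickness = 0.16996 / 0.02 = 8.5 mm

8.5 mm


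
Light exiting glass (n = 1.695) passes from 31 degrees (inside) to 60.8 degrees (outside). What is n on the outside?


Apply Snell's law: n1 * sin(theta1) = n2 * sin(theta2)
  n2 = n1 * sin(theta1) / sin(theta2)
  sin(31) = 0.515038
  sin(60.8) = 0.872922
  n2 = 1.695 * 0.515038 / 0.872922 = 1.0001

1.0001


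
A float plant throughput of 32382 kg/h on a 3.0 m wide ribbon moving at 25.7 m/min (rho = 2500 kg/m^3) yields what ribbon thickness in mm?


Ribbon cross-section from mass balance:
  Volume rate = throughput / density = 32382 / 2500 = 12.9528 m^3/h
  thickness = volume rate / (speed * 60 * width), i.e.
  thickness = throughput / (60 * speed * width * density) * 1000
  thickness = 32382 / (60 * 25.7 * 3.0 * 2500) * 1000 = 2.8 mm

2.8 mm


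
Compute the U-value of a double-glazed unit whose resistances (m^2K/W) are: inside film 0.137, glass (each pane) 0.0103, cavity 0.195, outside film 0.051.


Total thermal resistance (series):
  R_total = R_in + R_glass + R_air + R_glass + R_out
  R_total = 0.137 + 0.0103 + 0.195 + 0.0103 + 0.051 = 0.4036 m^2K/W
U-value = 1 / R_total = 1 / 0.4036 = 2.478 W/m^2K

2.478 W/m^2K


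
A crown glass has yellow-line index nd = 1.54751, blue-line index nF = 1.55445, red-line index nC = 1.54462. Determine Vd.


Abbe number formula: Vd = (nd - 1) / (nF - nC)
  nd - 1 = 1.54751 - 1 = 0.54751
  nF - nC = 1.55445 - 1.54462 = 0.00983
  Vd = 0.54751 / 0.00983 = 55.7

55.7


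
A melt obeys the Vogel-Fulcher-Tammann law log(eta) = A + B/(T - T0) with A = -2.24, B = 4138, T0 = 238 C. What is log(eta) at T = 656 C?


VFT equation: log(eta) = A + B / (T - T0)
  T - T0 = 656 - 238 = 418
  B / (T - T0) = 4138 / 418 = 9.9
  log(eta) = -2.24 + 9.9 = 7.66

7.66


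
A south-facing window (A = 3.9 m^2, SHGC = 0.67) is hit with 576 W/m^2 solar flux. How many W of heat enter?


Solar heat gain: Q = Area * SHGC * Irradiance
  Q = 3.9 * 0.67 * 576 = 1505.1 W

1505.1 W


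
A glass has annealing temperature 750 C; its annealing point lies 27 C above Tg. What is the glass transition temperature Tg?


Rearrange T_anneal = Tg + offset for Tg:
  Tg = T_anneal - offset = 750 - 27 = 723 C

723 C


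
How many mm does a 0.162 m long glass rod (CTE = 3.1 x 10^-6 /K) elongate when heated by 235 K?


Thermal expansion formula: dL = alpha * L0 * dT
  dL = (3.1 x 10^-6) * 0.162 * 235 = 0.00011802 m
Convert to mm: 0.00011802 * 1000 = 0.118 mm

0.118 mm


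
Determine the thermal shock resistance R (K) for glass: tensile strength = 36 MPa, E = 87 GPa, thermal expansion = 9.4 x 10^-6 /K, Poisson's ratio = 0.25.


Thermal shock resistance: R = sigma * (1 - nu) / (E * alpha)
  Numerator = 36 * (1 - 0.25) = 27.0
  Denominator = 87 * 1000 * (9.4 x 10^-6) = 0.8178
  R = 27.0 / 0.8178 = 33.0 K

33.0 K


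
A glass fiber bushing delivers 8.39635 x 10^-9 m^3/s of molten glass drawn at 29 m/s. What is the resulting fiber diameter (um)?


Cross-sectional area from continuity:
  A = Q / v = 8.39635 x 10^-9 / 29 = 2.895293 x 10^-10 m^2
Diameter from circular cross-section:
  d = sqrt(4A / pi) * 10^6 (m -> um)
  d = sqrt(4 * 2.895293 x 10^-10 / pi) * 10^6 = 19.2 um

19.2 um


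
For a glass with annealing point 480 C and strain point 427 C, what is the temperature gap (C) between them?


Gap = T_anneal - T_strain:
  gap = 480 - 427 = 53 C

53 C


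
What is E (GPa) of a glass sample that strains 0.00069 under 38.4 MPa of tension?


Young's modulus: E = stress / strain
  E = 38.4 MPa / 0.00069 = 55652.17 MPa
Convert to GPa: 55652.17 / 1000 = 55.65 GPa

55.65 GPa


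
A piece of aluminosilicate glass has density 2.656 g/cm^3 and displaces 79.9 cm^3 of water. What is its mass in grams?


Rearrange rho = m / V:
  m = rho * V
  m = 2.656 * 79.9 = 212.214 g

212.214 g


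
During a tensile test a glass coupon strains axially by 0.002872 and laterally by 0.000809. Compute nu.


Poisson's ratio: nu = lateral strain / axial strain
  nu = 0.000809 / 0.002872 = 0.2817

0.2817


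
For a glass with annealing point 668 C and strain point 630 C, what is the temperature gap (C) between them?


Gap = T_anneal - T_strain:
  gap = 668 - 630 = 38 C

38 C


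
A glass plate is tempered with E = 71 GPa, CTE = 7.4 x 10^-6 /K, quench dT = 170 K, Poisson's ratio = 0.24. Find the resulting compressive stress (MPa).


Tempering stress: sigma = E * alpha * dT / (1 - nu)
  E (MPa) = 71 * 1000 = 71000
  Numerator = 71000 * (7.4 x 10^-6) * 170 = 89.318
  Denominator = 1 - 0.24 = 0.76
  sigma = 89.318 / 0.76 = 117.5 MPa

117.5 MPa


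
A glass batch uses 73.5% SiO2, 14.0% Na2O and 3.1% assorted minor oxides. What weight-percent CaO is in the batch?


Pieces sum to 100%:
  CaO = 100 - (SiO2 + Na2O + others)
  CaO = 100 - (73.5 + 14.0 + 3.1) = 9.4%

9.4%


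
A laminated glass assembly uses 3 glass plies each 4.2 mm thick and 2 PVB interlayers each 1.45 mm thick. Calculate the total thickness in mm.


Total thickness = glass contribution + PVB contribution
  Glass: 3 * 4.2 = 12.6 mm
  PVB: 2 * 1.45 = 2.9 mm
  Total = 12.6 + 2.9 = 15.5 mm

15.5 mm


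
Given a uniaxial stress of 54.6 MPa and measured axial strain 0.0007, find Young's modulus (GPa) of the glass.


Young's modulus: E = stress / strain
  E = 54.6 MPa / 0.0007 = 78000 MPa
Convert to GPa: 78000 / 1000 = 78.0 GPa

78.0 GPa


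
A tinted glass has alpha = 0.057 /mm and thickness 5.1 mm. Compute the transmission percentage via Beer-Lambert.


Beer-Lambert law: T = exp(-alpha * thickness)
  exponent = -0.057 * 5.1 = -0.2907
  T = exp(-0.2907) = 0.7477
  Percentage = 0.7477 * 100 = 74.77%

74.77%


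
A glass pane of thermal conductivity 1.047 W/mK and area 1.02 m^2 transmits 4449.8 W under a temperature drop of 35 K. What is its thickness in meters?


Fourier's law: t = k * A * dT / Q
  t = 1.047 * 1.02 * 35 / 4449.8
  t = 37.3779 / 4449.8 = 0.0084 m

0.0084 m


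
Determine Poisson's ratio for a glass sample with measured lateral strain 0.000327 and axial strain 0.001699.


Poisson's ratio: nu = lateral strain / axial strain
  nu = 0.000327 / 0.001699 = 0.1925

0.1925


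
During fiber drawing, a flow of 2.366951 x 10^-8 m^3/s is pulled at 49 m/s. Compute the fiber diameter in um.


Cross-sectional area from continuity:
  A = Q / v = 2.366951 x 10^-8 / 49 = 4.830512 x 10^-10 m^2
Diameter from circular cross-section:
  d = sqrt(4A / pi) * 10^6 (m -> um)
  d = sqrt(4 * 4.830512 x 10^-10 / pi) * 10^6 = 24.8 um

24.8 um


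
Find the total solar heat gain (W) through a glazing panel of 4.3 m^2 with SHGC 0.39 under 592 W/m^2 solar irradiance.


Solar heat gain: Q = Area * SHGC * Irradiance
  Q = 4.3 * 0.39 * 592 = 992.8 W

992.8 W


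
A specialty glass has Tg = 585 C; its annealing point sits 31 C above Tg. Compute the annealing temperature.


The annealing temperature is Tg plus the offset:
  T_anneal = 585 + 31 = 616 C

616 C


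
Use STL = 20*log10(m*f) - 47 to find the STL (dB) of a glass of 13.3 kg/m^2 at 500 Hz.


Mass law: STL = 20 * log10(m * f) - 47
  m * f = 13.3 * 500 = 6650
  log10(6650) = 3.82282
  STL = 20 * 3.82282 - 47 = 76.4564 - 47 = 29.5 dB

29.5 dB


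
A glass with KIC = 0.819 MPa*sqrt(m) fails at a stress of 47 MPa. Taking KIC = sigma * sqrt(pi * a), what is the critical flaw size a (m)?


Rearrange KIC = sigma * sqrt(pi * a):
  sqrt(pi * a) = KIC / sigma
  sqrt(pi * a) = 0.819 / 47 = 0.017426
  a = (KIC / sigma)^2 / pi
  a = 0.017426^2 / pi = 0.0000967 m

0.0000967 m


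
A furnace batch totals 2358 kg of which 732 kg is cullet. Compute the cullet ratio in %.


Cullet ratio = (cullet mass / total batch mass) * 100
  Ratio = 732 / 2358 * 100 = 31.04%

31.04%


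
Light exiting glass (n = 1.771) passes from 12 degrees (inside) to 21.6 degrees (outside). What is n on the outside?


Apply Snell's law: n1 * sin(theta1) = n2 * sin(theta2)
  n2 = n1 * sin(theta1) / sin(theta2)
  sin(12) = 0.207912
  sin(21.6) = 0.368125
  n2 = 1.771 * 0.207912 / 0.368125 = 1.0002

1.0002


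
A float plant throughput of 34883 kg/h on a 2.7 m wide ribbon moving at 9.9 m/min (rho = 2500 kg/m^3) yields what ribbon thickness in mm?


Ribbon cross-section from mass balance:
  Volume rate = throughput / density = 34883 / 2500 = 13.9532 m^3/h
  thickness = volume rate / (speed * 60 * width), i.e.
  thickness = throughput / (60 * speed * width * density) * 1000
  thickness = 34883 / (60 * 9.9 * 2.7 * 2500) * 1000 = 8.7 mm

8.7 mm


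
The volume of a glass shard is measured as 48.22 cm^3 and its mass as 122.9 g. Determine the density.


Use the definition of density:
  rho = mass / volume
  rho = 122.9 / 48.22 = 2.549 g/cm^3

2.549 g/cm^3


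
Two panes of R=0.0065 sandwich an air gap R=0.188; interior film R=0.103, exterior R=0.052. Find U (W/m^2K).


Total thermal resistance (series):
  R_total = R_in + R_glass + R_air + R_glass + R_out
  R_total = 0.103 + 0.0065 + 0.188 + 0.0065 + 0.052 = 0.356 m^2K/W
U-value = 1 / R_total = 1 / 0.356 = 2.809 W/m^2K

2.809 W/m^2K


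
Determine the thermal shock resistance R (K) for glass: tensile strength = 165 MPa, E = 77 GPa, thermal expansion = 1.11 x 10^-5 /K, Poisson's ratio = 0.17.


Thermal shock resistance: R = sigma * (1 - nu) / (E * alpha)
  Numerator = 165 * (1 - 0.17) = 136.95
  Denominator = 77 * 1000 * (1.11 x 10^-5) = 0.8547
  R = 136.95 / 0.8547 = 160.2 K

160.2 K


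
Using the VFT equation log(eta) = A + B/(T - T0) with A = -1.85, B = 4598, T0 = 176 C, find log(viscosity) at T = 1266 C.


VFT equation: log(eta) = A + B / (T - T0)
  T - T0 = 1266 - 176 = 1090
  B / (T - T0) = 4598 / 1090 = 4.218
  log(eta) = -1.85 + 4.218 = 2.368

2.368


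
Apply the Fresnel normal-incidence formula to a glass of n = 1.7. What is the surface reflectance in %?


Fresnel reflectance at normal incidence:
  R = ((n - 1)/(n + 1))^2
  (n - 1)/(n + 1) = (1.7 - 1)/(1.7 + 1) = 0.259259
  R = 0.259259^2 = 0.0672152
  R(%) = 0.0672152 * 100 = 6.722%

6.722%


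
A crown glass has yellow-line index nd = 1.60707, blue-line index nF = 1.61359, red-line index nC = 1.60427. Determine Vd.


Abbe number formula: Vd = (nd - 1) / (nF - nC)
  nd - 1 = 1.60707 - 1 = 0.60707
  nF - nC = 1.61359 - 1.60427 = 0.00932
  Vd = 0.60707 / 0.00932 = 65.14

65.14


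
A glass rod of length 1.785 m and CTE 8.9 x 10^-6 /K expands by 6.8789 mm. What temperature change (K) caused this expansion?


Rearrange dL = alpha * L0 * dT for dT:
  dT = dL / (alpha * L0)
  dL (m) = 6.8789 / 1000 = 0.0068789
  dT = 0.0068789 / ((8.9 x 10^-6) * 1.785) = 433.0 K

433.0 K


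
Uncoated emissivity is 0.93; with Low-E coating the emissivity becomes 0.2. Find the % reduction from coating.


Percentage reduction = (1 - coated/uncoated) * 100
  Ratio = 0.2 / 0.93 = 0.2151
  Reduction = (1 - 0.2151) * 100 = 78.5%

78.5%


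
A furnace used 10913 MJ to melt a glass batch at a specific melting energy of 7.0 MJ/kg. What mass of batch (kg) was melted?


Rearrange E = m * s for m:
  m = E / s
  m = 10913 / 7.0 = 1559.0 kg

1559.0 kg
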